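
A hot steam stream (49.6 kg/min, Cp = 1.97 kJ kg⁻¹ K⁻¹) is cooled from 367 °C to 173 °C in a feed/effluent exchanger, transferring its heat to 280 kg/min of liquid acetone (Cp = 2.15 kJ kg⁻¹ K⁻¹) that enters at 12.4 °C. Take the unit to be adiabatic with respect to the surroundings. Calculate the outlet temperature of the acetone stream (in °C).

Heat released by hot stream: Q = 49.6 × 1.97 × (367 − 173) = 18956 kJ/min
Energy balance on cold side (adiabatic exchanger): Q = ṁ_c·Cp_c·(T_c,out − T_c,in)
T_c,out = 12.4 + 18956/(280 × 2.15) = 43.889 °C

T_c,out = 43.9 °C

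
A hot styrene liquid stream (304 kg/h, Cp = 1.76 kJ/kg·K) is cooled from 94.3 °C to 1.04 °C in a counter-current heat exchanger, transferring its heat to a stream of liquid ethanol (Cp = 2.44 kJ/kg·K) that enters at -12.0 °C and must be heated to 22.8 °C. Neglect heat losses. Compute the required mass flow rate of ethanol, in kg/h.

ṁ_c = 588 kg/h

Heat released by hot stream: Q = 304 × 1.76 × (94.3 − 1.04) = 49898 kJ/h
Energy balance on cold side (adiabatic exchanger): Q = ṁ_c·Cp_c·(T_c,out − T_c,in)
ṁ_c = 49898 / [2.44 × (22.8 − -12.0)] = 587.64 kg/h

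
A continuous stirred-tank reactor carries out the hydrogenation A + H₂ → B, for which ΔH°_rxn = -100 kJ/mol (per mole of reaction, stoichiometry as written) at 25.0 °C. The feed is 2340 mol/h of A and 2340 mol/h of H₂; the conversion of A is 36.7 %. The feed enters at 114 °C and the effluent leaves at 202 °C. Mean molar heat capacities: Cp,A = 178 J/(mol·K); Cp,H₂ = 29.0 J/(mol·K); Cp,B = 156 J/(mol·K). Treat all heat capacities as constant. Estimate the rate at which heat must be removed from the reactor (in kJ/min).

Extent of reaction ξ = 0.367 × 2340 = 858.78 mol/h
Reaction term: ξ·ΔH°_rxn = 858.78 × -100 = -85878 kJ/h
Sensible, feed 114→25 °C: -43110 kJ/h
Outlet flows (mol/h): A 1481.2, H₂ 1481.2, B 858.78
Sensible, products 25→202 °C: 77983 kJ/h
Q = ΔH = -51005 kJ/h = -14.168 kW
Heat removed = 850.08 kJ/min

Q_out = 850 kJ/min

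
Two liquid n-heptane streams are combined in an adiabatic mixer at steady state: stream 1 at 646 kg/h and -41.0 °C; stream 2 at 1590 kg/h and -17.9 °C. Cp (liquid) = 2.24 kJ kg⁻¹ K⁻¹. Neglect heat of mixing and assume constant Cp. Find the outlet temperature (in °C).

Adiabatic, steady state ⇒ Σ ṁᵢCp,ᵢ(T_out − Tᵢ) = 0
Σ ṁᵢCp,ᵢTᵢ = 646×2.24×-41.0 + 1590×2.24×-17.9 = -123080
Σ ṁᵢCp,ᵢ = 646×2.24 + 1590×2.24 = 5008.6
T_out = -123080 / 5008.6 = -24.574 °C

T_out = -24.6 °C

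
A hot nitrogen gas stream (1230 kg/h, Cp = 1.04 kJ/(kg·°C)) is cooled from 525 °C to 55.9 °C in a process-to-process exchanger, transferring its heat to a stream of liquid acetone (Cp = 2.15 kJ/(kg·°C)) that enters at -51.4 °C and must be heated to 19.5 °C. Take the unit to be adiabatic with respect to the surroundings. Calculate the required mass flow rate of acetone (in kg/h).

Heat released by hot stream: Q = 1230 × 1.04 × (525 − 55.9) = 600070 kJ/h
Energy balance on cold side (adiabatic exchanger): Q = ṁ_c·Cp_c·(T_c,out − T_c,in)
ṁ_c = 600070 / [2.15 × (19.5 − -51.4)] = 3936.6 kg/h

ṁ_c = 3940 kg/h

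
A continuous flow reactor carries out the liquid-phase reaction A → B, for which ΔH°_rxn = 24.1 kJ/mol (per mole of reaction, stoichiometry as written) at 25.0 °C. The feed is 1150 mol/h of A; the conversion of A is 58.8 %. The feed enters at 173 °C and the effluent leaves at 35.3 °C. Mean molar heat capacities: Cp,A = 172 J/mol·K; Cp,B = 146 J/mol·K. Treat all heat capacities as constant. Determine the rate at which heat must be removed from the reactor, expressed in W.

Extent of reaction ξ = 0.588 × 1150 = 676.2 mol/h
Reaction term: ξ·ΔH°_rxn = 676.2 × 24.1 = 16296 kJ/h
Sensible, feed 173→25 °C: -29274 kJ/h
Outlet flows (mol/h): A 473.8, B 676.2
Sensible, products 25→35.3 °C: 1856.3 kJ/h
Q = ΔH = -11122 kJ/h = -3.0894 kW
Heat removed = 3089.4 W

Q_out = 3090 W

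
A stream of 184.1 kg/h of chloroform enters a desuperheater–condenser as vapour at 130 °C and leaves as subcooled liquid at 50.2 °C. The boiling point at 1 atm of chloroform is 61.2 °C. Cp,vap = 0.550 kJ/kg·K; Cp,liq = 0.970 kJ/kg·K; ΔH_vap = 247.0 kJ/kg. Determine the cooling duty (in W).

vapour 130→61.2 °C: -37.84 kJ/kg
condensation at 61.2 °C: -247 kJ/kg
liquid 61.2→50.2 °C: -10.67 kJ/kg
Δh = -37.84 + -247 + -10.67 = -295.51 kJ/kg
Q = ṁ·Δh = 184.1 kg/h × -295.51 kJ/kg = -54403 kJ/h
|Q| = 15.112 kW = 15112 W

Q_c = 15100 W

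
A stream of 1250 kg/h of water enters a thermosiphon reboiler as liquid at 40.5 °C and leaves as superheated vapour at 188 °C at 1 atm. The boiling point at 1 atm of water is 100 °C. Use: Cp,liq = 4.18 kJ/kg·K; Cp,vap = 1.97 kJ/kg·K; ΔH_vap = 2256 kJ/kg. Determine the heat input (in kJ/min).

Q = 55800 kJ/min

liquid 40.5→100 °C: 248.71 kJ/kg
vaporisation at 100 °C: 2256 kJ/kg
vapour 100→188 °C: 173.36 kJ/kg
Δh = 248.71 + 2256 + 173.36 = 2678.1 kJ/kg
Q = ṁ·Δh = 1250 kg/h × 2678.1 kJ/kg = 3.3476e+06 kJ/h
|Q| = 929.89 kW = 55793 kJ/min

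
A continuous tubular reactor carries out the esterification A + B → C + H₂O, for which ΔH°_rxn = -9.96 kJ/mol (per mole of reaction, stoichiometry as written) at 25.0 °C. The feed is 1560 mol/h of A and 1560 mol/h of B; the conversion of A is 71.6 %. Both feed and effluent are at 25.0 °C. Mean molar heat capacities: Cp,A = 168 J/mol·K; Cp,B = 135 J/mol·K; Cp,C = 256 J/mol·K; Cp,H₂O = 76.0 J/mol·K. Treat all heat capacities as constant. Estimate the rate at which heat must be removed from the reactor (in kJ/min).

Q_out = 185 kJ/min

Extent of reaction ξ = 0.716 × 1560 = 1117 mol/h
Reaction term: ξ·ΔH°_rxn = 1117 × -9.96 = -11125 kJ/h
Q = ΔH = -11125 kJ/h = -3.0903 kW
Heat removed = 185.42 kJ/min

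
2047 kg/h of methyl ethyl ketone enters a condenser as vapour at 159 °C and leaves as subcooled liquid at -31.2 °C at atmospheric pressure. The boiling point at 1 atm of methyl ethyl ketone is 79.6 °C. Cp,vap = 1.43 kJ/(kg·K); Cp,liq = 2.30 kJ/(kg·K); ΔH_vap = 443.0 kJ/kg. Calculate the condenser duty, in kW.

Q_c = 461 kW

vapour 159→79.6 °C: -113.54 kJ/kg
condensation at 79.6 °C: -443 kJ/kg
liquid 79.6→-31.2 °C: -254.84 kJ/kg
Δh = -113.54 + -443 + -254.84 = -811.38 kJ/kg
Q = ṁ·Δh = 2047 kg/h × -811.38 kJ/kg = -1.6609e+06 kJ/h
|Q| = 461.36 kW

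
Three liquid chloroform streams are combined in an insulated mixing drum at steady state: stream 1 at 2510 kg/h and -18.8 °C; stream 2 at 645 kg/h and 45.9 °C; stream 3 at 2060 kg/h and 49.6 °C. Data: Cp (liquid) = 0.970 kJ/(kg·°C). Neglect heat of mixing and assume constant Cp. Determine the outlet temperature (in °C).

T_out = 16.2 °C

Adiabatic, steady state ⇒ Σ ṁᵢCp,ᵢ(T_out − Tᵢ) = 0
Σ ṁᵢCp,ᵢTᵢ = 2510×0.970×-18.8 + 645×0.970×45.9 + 2060×0.970×49.6 = 82056
Σ ṁᵢCp,ᵢ = 2510×0.970 + 645×0.970 + 2060×0.970 = 5058.6
T_out = 82056 / 5058.6 = 16.221 °C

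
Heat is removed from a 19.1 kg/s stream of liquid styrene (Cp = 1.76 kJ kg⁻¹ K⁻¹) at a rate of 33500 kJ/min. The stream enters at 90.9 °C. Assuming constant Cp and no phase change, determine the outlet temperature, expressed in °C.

T_out = 74.3 °C

Q = 33500 kJ/min = 558.33 kJ/s
ΔT = Q/(ṁ·Cp) = 558.33/(19.1×1.76) = 16.609 K
T_out = 90.9 − 16.609 = 74.291 °C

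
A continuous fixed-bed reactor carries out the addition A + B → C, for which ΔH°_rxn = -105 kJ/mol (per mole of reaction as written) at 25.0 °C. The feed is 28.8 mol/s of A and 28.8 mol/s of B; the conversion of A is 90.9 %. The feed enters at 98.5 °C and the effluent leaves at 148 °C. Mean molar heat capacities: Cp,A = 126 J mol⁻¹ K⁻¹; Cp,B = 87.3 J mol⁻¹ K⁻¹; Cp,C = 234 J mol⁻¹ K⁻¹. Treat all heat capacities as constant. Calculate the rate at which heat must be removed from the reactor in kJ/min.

Q_out = 143000 kJ/min

Extent of reaction ξ = 0.909 × 28.8 = 26.179 mol/s
Reaction term: ξ·ΔH°_rxn = 26.179 × -105 = -2748.8 kJ/s
Sensible, feed 98.5→25 °C: -451.51 kJ/s
Outlet flows (mol/s): A 2.6208, B 2.6208, C 26.179
Sensible, products 25→148 °C: 822.25 kJ/s
Q = ΔH = -2378.1 kJ/s = -2378.1 kW
Heat removed = 142680 kJ/min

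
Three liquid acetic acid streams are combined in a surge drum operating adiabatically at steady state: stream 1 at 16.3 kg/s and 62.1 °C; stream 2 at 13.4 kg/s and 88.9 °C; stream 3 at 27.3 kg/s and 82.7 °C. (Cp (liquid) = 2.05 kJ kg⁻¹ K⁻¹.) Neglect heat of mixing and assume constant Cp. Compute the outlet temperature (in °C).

Energy balance with Q = 0: Σ ṁᵢCp,ᵢ(T_out − Tᵢ) = 0
T_out = Σ ṁᵢCp,ᵢTᵢ / Σ ṁᵢCp,ᵢ
      = 9145.5 / 116.85 = 78.267 °C

T_out = 78.3 °C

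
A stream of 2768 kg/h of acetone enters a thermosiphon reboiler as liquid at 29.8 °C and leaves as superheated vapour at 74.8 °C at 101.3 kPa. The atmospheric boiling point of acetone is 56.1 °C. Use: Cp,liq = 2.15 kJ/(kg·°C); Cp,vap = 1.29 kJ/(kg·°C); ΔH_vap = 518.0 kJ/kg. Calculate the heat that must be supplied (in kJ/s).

liquid 29.8→56.1 °C: 56.545 kJ/kg
vaporisation at 56.1 °C: 518 kJ/kg
vapour 56.1→74.8 °C: 24.123 kJ/kg
Δh = 56.545 + 518 + 24.123 = 598.67 kJ/kg
Q = ṁ·Δh = 2768 kg/h × 598.67 kJ/kg = 1.6571e+06 kJ/h
|Q| = 460.31 kW

Q = 460 kJ/s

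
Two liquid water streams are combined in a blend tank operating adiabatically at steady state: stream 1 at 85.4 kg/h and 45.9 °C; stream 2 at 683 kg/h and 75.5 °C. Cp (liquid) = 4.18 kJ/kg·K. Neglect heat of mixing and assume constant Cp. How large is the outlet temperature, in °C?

T_out = 72.2 °C

Adiabatic, steady state ⇒ Σ ṁᵢCp,ᵢ(T_out − Tᵢ) = 0
Σ ṁᵢCp,ᵢTᵢ = 85.4×4.18×45.9 + 683×4.18×75.5 = 231930
Σ ṁᵢCp,ᵢ = 85.4×4.18 + 683×4.18 = 3211.9
T_out = 231930 / 3211.9 = 72.21 °C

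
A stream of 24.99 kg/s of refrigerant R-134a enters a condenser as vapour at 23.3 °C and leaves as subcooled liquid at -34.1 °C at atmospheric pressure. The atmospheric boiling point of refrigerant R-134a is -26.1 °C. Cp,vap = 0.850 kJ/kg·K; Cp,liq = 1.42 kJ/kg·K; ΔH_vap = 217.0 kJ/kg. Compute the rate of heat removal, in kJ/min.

Q_c = 405000 kJ/min

vapour 23.3→-26.1 °C: -41.99 kJ/kg
condensation at -26.1 °C: -217 kJ/kg
liquid -26.1→-34.1 °C: -11.36 kJ/kg
Δh = -41.99 + -217 + -11.36 = -270.35 kJ/kg
Q = ṁ·Δh = 24.99 kg/s × -270.35 kJ/kg = -6756 kJ/s
|Q| = 6756 kW = 405360 kJ/min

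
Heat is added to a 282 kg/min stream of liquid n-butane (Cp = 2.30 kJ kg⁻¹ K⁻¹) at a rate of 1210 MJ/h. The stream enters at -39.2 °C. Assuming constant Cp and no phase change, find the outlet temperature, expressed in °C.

Q = 1210 MJ/h = 20167 kJ/min
ΔT = Q/(ṁ·Cp) = 20167/(282×2.30) = 31.093 K
T_out = -39.2 + 31.093 = -8.1074 °C

T_out = -8.11 °C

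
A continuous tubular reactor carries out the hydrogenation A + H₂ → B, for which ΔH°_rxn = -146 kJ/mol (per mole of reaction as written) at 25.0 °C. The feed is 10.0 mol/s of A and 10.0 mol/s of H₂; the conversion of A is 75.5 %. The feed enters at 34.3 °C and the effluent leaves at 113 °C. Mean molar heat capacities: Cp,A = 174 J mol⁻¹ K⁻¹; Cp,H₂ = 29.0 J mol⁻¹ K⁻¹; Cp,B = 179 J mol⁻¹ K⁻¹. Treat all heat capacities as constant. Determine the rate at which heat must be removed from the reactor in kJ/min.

Extent of reaction ξ = 0.755 × 10.0 = 7.55 mol/s
Reaction term: ξ·ΔH°_rxn = 7.55 × -146 = -1102.3 kJ/s
Sensible, feed 34.3→25 °C: -18.879 kJ/s
Outlet flows (mol/s): A 2.45, H₂ 2.45, B 7.55
Sensible, products 25→113 °C: 162.69 kJ/s
Q = ΔH = -958.48 kJ/s = -958.48 kW
Heat removed = 57509 kJ/min

Q_out = 57500 kJ/min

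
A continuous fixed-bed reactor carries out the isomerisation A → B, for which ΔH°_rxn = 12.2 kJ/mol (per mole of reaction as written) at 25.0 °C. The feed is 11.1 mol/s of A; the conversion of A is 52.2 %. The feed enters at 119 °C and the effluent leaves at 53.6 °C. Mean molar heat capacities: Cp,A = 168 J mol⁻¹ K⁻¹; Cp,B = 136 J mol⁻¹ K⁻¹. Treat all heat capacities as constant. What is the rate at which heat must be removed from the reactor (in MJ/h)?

Q_out = 204 MJ/h

Extent of reaction ξ = 0.522 × 11.1 = 5.7942 mol/s
Reaction term: ξ·ΔH°_rxn = 5.7942 × 12.2 = 70.689 kJ/s
Sensible, feed 119→25 °C: -175.29 kJ/s
Outlet flows (mol/s): A 5.3058, B 5.7942
Sensible, products 25→53.6 °C: 48.03 kJ/s
Q = ΔH = -56.572 kJ/s = -56.572 kW
Heat removed = 203.66 MJ/h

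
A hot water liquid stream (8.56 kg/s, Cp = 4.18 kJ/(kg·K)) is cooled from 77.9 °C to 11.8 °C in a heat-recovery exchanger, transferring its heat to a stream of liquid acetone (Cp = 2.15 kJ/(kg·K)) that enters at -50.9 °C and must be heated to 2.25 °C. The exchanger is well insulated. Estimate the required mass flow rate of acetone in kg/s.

Heat released by hot stream: Q = 8.56 × 4.18 × (77.9 − 11.8) = 2365.1 kJ/s
Energy balance on cold side (adiabatic exchanger): Q = ṁ_c·Cp_c·(T_c,out − T_c,in)
ṁ_c = 2365.1 / [2.15 × (2.25 − -50.9)] = 20.697 kg/s

ṁ_c = 20.7 kg/s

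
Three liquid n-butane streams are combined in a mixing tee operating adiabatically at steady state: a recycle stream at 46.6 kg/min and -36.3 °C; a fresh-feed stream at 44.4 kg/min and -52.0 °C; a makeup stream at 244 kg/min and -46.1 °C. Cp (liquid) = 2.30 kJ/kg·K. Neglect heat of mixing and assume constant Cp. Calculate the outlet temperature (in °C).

T_out = -45.5 °C

Adiabatic, steady state ⇒ Σ ṁᵢCp,ᵢ(T_out − Tᵢ) = 0
Σ ṁᵢCp,ᵢTᵢ = 46.6×2.30×-36.3 + 44.4×2.30×-52.0 + 244×2.30×-46.1 = -35072
Σ ṁᵢCp,ᵢ = 46.6×2.30 + 44.4×2.30 + 244×2.30 = 770.5
T_out = -35072 / 770.5 = -45.519 °C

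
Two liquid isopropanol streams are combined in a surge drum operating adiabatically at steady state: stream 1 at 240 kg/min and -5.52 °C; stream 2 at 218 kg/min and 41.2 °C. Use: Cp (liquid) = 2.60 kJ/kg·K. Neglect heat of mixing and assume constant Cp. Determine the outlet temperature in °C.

T_out = 16.7 °C

Adiabatic, steady state ⇒ Σ ṁᵢCp,ᵢ(T_out − Tᵢ) = 0
Σ ṁᵢCp,ᵢTᵢ = 240×2.60×-5.52 + 218×2.60×41.2 = 19908
Σ ṁᵢCp,ᵢ = 240×2.60 + 218×2.60 = 1190.8
T_out = 19908 / 1190.8 = 16.718 °C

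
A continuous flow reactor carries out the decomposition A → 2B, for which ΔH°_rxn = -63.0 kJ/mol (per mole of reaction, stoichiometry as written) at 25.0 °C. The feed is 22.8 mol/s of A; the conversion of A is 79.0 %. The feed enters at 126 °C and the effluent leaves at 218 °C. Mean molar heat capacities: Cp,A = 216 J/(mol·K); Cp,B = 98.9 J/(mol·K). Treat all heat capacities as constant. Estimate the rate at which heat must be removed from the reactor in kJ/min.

Q_out = 44700 kJ/min

Extent of reaction ξ = 0.790 × 22.8 = 18.012 mol/s
Reaction term: ξ·ΔH°_rxn = 18.012 × -63.0 = -1134.8 kJ/s
Sensible, feed 126→25 °C: -497.4 kJ/s
Outlet flows (mol/s): A 4.788, B 36.024
Sensible, products 25→218 °C: 887.22 kJ/s
Q = ΔH = -744.94 kJ/s = -744.94 kW
Heat removed = 44697 kJ/min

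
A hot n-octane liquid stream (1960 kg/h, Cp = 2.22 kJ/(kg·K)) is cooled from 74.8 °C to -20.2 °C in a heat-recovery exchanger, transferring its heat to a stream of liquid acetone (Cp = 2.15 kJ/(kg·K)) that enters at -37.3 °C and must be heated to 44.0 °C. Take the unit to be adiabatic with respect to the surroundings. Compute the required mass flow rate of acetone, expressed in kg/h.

ṁ_c = 2360 kg/h

Heat released by hot stream: Q = 1960 × 2.22 × (74.8 − -20.2) = 413360 kJ/h
Energy balance on cold side (adiabatic exchanger): Q = ṁ_c·Cp_c·(T_c,out − T_c,in)
ṁ_c = 413360 / [2.15 × (44.0 − -37.3)] = 2364.9 kg/h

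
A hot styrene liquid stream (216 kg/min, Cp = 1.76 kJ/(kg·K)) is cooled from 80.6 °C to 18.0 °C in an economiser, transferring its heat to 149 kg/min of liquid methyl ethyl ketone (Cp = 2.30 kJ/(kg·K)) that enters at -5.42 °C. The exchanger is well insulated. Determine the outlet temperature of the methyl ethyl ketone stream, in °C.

T_c,out = 64.0 °C

Heat released by hot stream: Q = 216 × 1.76 × (80.6 − 18.0) = 23798 kJ/min
Energy balance on cold side (adiabatic exchanger): Q = ṁ_c·Cp_c·(T_c,out − T_c,in)
T_c,out = -5.42 + 23798/(149 × 2.30) = 64.023 °C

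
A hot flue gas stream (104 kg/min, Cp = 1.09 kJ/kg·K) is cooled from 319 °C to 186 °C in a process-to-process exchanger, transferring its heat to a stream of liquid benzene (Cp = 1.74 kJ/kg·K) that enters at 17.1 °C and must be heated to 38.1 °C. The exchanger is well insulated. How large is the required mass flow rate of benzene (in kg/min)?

Heat released by hot stream: Q = 104 × 1.09 × (319 − 186) = 15077 kJ/min
Energy balance on cold side (adiabatic exchanger): Q = ṁ_c·Cp_c·(T_c,out − T_c,in)
ṁ_c = 15077 / [1.74 × (38.1 − 17.1)] = 412.61 kg/min

ṁ_c = 413 kg/min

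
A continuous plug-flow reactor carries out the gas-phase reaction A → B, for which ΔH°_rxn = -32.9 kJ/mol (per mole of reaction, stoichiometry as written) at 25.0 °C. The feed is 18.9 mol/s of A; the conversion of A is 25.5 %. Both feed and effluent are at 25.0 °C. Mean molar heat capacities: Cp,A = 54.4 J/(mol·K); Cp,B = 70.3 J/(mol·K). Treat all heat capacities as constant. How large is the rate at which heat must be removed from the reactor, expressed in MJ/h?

Extent of reaction ξ = 0.255 × 18.9 = 4.8195 mol/s
Reaction term: ξ·ΔH°_rxn = 4.8195 × -32.9 = -158.56 kJ/s
Q = ΔH = -158.56 kJ/s = -158.56 kW
Heat removed = 570.82 MJ/h

Q_out = 571 MJ/h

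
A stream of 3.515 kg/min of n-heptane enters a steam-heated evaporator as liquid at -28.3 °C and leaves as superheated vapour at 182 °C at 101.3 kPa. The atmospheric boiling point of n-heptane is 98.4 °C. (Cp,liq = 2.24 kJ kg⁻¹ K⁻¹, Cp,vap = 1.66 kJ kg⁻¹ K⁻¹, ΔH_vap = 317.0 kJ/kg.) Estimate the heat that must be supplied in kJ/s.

Q = 43.3 kJ/s

liquid -28.3→98.4 °C: 283.81 kJ/kg
vaporisation at 98.4 °C: 317 kJ/kg
vapour 98.4→182 °C: 138.78 kJ/kg
Δh = 283.81 + 317 + 138.78 = 739.58 kJ/kg
Q = ṁ·Δh = 3.515 kg/min × 739.58 kJ/kg = 2599.6 kJ/min
|Q| = 43.327 kW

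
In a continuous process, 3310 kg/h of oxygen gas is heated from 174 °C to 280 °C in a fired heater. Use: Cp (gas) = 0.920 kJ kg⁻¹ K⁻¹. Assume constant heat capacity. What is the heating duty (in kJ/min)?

Q = 5380 kJ/min

Q = ṁ·Cp·ΔT = 3310 × 0.920 × (280 − 174) = 322790 kJ/h
Converting: 322790 / 3600 s = 89.664 kW
Heating duty = 5379.9 kJ/min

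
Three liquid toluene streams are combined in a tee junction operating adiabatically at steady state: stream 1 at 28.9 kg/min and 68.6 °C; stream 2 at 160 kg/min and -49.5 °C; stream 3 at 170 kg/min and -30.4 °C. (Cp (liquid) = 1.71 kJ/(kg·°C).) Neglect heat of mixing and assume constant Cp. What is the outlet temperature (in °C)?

Energy balance with Q = 0: Σ ṁᵢCp,ᵢ(T_out − Tᵢ) = 0
T_out = Σ ṁᵢCp,ᵢTᵢ / Σ ṁᵢCp,ᵢ
      = -18990 / 613.72 = -30.943 °C

T_out = -30.9 °C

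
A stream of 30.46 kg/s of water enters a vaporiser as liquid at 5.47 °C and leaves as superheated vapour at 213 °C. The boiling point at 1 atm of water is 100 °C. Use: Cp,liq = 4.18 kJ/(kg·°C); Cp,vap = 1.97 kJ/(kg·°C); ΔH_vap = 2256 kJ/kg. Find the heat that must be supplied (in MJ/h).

liquid 5.47→100 °C: 395.14 kJ/kg
vaporisation at 100 °C: 2256 kJ/kg
vapour 100→213 °C: 222.61 kJ/kg
Δh = 395.14 + 2256 + 222.61 = 2873.7 kJ/kg
Q = ṁ·Δh = 30.46 kg/s × 2873.7 kJ/kg = 87534 kJ/s
|Q| = 87534 kW = 315120 MJ/h

Q = 315000 MJ/h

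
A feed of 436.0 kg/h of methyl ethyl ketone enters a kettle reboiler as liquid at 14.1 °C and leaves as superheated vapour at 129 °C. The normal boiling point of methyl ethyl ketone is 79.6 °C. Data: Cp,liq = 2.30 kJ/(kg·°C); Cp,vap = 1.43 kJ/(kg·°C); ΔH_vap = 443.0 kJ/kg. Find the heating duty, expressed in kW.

liquid 14.1→79.6 °C: 150.65 kJ/kg
vaporisation at 79.6 °C: 443 kJ/kg
vapour 79.6→129 °C: 70.642 kJ/kg
Δh = 150.65 + 443 + 70.642 = 664.29 kJ/kg
Q = ṁ·Δh = 436.0 kg/h × 664.29 kJ/kg = 289630 kJ/h
|Q| = 80.453 kW

Q = 80.5 kW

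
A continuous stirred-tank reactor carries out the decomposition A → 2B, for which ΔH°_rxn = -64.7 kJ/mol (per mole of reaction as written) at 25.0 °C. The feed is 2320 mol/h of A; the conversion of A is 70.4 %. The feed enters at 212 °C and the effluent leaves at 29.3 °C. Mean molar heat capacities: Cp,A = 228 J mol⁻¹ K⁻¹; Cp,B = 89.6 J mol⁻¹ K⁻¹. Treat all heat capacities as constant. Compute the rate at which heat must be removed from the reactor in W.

Extent of reaction ξ = 0.704 × 2320 = 1633.3 mol/h
Reaction term: ξ·ΔH°_rxn = 1633.3 × -64.7 = -105670 kJ/h
Sensible, feed 212→25 °C: -98916 kJ/h
Outlet flows (mol/h): A 686.72, B 3266.6
Sensible, products 25→29.3 °C: 1931.8 kJ/h
Q = ΔH = -202660 kJ/h = -56.294 kW
Heat removed = 56294 W

Q_out = 56300 W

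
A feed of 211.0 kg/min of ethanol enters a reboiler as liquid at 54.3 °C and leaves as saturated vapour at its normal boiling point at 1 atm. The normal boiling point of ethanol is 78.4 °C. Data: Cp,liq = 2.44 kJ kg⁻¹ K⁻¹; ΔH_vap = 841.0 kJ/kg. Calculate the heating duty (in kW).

liquid 54.3→78.4 °C: 58.804 kJ/kg
vaporisation at 78.4 °C: 841 kJ/kg
Δh = 58.804 + 841 = 899.8 kJ/kg
Q = ṁ·Δh = 211.0 kg/min × 899.8 kJ/kg = 189860 kJ/min
|Q| = 3164.3 kW

Q = 3160 kW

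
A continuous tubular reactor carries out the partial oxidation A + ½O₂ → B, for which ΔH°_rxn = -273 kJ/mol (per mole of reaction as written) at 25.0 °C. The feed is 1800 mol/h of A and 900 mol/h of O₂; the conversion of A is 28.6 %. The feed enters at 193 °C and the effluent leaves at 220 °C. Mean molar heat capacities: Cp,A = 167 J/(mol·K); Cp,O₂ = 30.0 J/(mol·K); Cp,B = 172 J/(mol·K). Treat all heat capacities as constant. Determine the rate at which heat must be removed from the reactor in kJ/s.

Q_out = 36.9 kJ/s

Extent of reaction ξ = 0.286 × 1800 = 514.8 mol/h
Reaction term: ξ·ΔH°_rxn = 514.8 × -273 = -140540 kJ/h
Sensible, feed 193→25 °C: -55037 kJ/h
Outlet flows (mol/h): A 1285.2, O₂ 642.6, B 514.8
Sensible, products 25→220 °C: 62878 kJ/h
Q = ΔH = -132700 kJ/h = -36.861 kW
Heat removed = 36.861 kJ/s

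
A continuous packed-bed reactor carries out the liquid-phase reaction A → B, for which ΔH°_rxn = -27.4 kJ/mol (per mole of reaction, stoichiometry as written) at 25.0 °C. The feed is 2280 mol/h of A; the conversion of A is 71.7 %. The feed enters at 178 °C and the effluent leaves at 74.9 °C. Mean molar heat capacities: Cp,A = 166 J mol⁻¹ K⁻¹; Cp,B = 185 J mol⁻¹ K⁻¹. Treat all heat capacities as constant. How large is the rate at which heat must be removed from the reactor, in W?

Extent of reaction ξ = 0.717 × 2280 = 1634.8 mol/h
Reaction term: ξ·ΔH°_rxn = 1634.8 × -27.4 = -44792 kJ/h
Sensible, feed 178→25 °C: -57907 kJ/h
Outlet flows (mol/h): A 645.24, B 1634.8
Sensible, products 25→74.9 °C: 20436 kJ/h
Q = ΔH = -82264 kJ/h = -22.851 kW
Heat removed = 22851 W

Q_out = 22900 W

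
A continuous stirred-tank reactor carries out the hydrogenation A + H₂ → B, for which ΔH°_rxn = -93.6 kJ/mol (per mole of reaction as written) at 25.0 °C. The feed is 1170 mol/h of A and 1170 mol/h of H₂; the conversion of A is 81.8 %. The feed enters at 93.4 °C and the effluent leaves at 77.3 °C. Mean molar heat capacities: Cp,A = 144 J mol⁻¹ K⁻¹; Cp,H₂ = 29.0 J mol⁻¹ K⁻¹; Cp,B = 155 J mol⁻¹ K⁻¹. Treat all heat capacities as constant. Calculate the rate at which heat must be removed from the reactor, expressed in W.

Extent of reaction ξ = 0.818 × 1170 = 957.06 mol/h
Reaction term: ξ·ΔH°_rxn = 957.06 × -93.6 = -89581 kJ/h
Sensible, feed 93.4→25 °C: -13845 kJ/h
Outlet flows (mol/h): A 212.94, H₂ 212.94, B 957.06
Sensible, products 25→77.3 °C: 9685.1 kJ/h
Q = ΔH = -93741 kJ/h = -26.039 kW
Heat removed = 26039 W

Q_out = 26000 W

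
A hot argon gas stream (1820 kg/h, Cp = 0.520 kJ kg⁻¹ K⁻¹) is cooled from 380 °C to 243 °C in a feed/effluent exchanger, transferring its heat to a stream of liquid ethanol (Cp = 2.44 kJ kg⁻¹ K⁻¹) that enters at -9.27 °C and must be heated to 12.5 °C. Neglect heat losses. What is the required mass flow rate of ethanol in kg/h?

ṁ_c = 2440 kg/h

Heat released by hot stream: Q = 1820 × 0.520 × (380 − 243) = 129660 kJ/h
Energy balance on cold side (adiabatic exchanger): Q = ṁ_c·Cp_c·(T_c,out − T_c,in)
ṁ_c = 129660 / [2.44 × (12.5 − -9.27)] = 2440.9 kg/h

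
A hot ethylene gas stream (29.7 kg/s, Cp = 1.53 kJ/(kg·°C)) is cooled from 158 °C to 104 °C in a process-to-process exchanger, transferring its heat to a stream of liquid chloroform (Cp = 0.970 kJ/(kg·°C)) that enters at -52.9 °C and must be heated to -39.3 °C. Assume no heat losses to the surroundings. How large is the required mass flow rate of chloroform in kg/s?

Heat released by hot stream: Q = 29.7 × 1.53 × (158 − 104) = 2453.8 kJ/s
Energy balance on cold side (adiabatic exchanger): Q = ṁ_c·Cp_c·(T_c,out − T_c,in)
ṁ_c = 2453.8 / [0.970 × (-39.3 − -52.9)] = 186.01 kg/s

ṁ_c = 186 kg/s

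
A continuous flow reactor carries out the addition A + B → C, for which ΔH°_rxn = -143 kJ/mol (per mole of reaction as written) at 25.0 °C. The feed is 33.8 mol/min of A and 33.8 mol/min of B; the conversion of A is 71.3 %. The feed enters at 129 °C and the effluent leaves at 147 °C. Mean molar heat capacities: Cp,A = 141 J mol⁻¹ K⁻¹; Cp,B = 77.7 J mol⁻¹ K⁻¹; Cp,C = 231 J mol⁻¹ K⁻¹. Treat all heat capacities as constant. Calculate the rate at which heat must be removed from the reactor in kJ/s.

Extent of reaction ξ = 0.713 × 33.8 = 24.099 mol/min
Reaction term: ξ·ΔH°_rxn = 24.099 × -143 = -3446.2 kJ/min
Sensible, feed 129→25 °C: -768.77 kJ/min
Outlet flows (mol/min): A 9.7006, B 9.7006, C 24.099
Sensible, products 25→147 °C: 937.99 kJ/min
Q = ΔH = -3277 kJ/min = -54.617 kW
Heat removed = 54.617 kJ/s

Q_out = 54.6 kJ/s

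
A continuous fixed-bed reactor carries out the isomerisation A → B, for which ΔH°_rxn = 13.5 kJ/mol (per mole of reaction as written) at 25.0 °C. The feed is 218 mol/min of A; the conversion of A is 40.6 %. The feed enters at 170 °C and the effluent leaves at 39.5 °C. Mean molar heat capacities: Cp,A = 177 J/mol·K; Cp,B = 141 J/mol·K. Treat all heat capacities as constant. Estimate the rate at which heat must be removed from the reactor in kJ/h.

Q_out = 233000 kJ/h

Extent of reaction ξ = 0.406 × 218 = 88.508 mol/min
Reaction term: ξ·ΔH°_rxn = 88.508 × 13.5 = 1194.9 kJ/min
Sensible, feed 170→25 °C: -5595 kJ/min
Outlet flows (mol/min): A 129.49, B 88.508
Sensible, products 25→39.5 °C: 513.3 kJ/min
Q = ΔH = -3886.8 kJ/min = -64.78 kW
Heat removed = 233210 kJ/h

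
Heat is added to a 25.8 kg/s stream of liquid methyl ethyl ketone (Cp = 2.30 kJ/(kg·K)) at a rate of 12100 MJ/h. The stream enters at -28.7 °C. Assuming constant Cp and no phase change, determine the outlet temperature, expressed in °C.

Q = 12100 MJ/h = 3361.1 kJ/s
ΔT = Q/(ṁ·Cp) = 3361.1/(25.8×2.30) = 56.642 K
T_out = -28.7 + 56.642 = 27.942 °C

T_out = 27.9 °C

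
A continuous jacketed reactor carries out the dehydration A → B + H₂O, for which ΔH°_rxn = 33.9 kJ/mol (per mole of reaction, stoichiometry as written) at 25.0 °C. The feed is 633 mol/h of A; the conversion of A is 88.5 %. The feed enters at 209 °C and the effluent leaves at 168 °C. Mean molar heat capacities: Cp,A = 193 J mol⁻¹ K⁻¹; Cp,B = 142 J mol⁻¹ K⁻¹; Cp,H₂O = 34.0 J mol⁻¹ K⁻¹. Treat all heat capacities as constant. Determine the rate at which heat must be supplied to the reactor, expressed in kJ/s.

Q_in = 3.51 kJ/s

Extent of reaction ξ = 0.885 × 633 = 560.21 mol/h
Reaction term: ξ·ΔH°_rxn = 560.21 × 33.9 = 18991 kJ/h
Sensible, feed 209→25 °C: -22479 kJ/h
Outlet flows (mol/h): A 72.795, B 560.21, H₂O 560.21
Sensible, products 25→168 °C: 16108 kJ/h
Q = ΔH = 12620 kJ/h = 3.5056 kW
Heat supplied = 3.5056 kJ/s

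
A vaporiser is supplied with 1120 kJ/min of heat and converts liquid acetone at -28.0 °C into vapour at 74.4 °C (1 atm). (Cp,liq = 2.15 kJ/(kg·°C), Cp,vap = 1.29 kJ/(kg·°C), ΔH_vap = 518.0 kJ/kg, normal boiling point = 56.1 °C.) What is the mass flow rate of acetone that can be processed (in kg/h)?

Δh = 2.15×(56.1−-28.0) + 518.0 + 1.29×(74.4−56.1) = 722.42 kJ/kg
Q = 1120 kJ/min = 18.667 kJ/s = 67200 kJ/h
ṁ = Q/Δh = 67200 / 722.42 = 93.02 kg/h

ṁ = 93.0 kg/h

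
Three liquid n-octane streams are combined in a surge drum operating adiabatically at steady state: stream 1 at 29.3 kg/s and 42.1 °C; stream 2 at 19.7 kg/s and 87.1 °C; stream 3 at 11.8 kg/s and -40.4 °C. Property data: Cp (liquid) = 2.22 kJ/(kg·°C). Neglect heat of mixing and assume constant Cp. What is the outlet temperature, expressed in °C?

T_out = 40.7 °C

Adiabatic, steady state ⇒ Σ ṁᵢCp,ᵢ(T_out − Tᵢ) = 0
Σ ṁᵢCp,ᵢTᵢ = 29.3×2.22×42.1 + 19.7×2.22×87.1 + 11.8×2.22×-40.4 = 5489.3
Σ ṁᵢCp,ᵢ = 29.3×2.22 + 19.7×2.22 + 11.8×2.22 = 134.98
T_out = 5489.3 / 134.98 = 40.669 °C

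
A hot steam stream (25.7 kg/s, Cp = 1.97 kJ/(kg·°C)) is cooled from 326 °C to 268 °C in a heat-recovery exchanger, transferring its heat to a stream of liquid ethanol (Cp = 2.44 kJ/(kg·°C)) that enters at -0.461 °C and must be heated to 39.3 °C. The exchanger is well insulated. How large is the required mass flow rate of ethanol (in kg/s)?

ṁ_c = 30.3 kg/s

Heat released by hot stream: Q = 25.7 × 1.97 × (326 − 268) = 2936.5 kJ/s
Energy balance on cold side (adiabatic exchanger): Q = ṁ_c·Cp_c·(T_c,out − T_c,in)
ṁ_c = 2936.5 / [2.44 × (39.3 − -0.461)] = 30.268 kg/s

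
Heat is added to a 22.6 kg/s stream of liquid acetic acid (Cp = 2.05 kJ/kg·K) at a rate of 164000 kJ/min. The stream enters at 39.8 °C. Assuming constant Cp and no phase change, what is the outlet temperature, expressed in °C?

T_out = 98.8 °C

Q = 164000 kJ/min = 2733.3 kJ/s
ΔT = Q/(ṁ·Cp) = 2733.3/(22.6×2.05) = 58.997 K
T_out = 39.8 + 58.997 = 98.797 °C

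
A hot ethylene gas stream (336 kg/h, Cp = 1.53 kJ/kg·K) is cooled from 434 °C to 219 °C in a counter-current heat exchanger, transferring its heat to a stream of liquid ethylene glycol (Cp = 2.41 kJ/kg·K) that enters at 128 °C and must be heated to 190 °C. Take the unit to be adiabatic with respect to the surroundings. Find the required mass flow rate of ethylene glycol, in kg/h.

Heat released by hot stream: Q = 336 × 1.53 × (434 − 219) = 110530 kJ/h
Energy balance on cold side (adiabatic exchanger): Q = ṁ_c·Cp_c·(T_c,out − T_c,in)
ṁ_c = 110530 / [2.41 × (190 − 128)] = 739.71 kg/h

ṁ_c = 740 kg/h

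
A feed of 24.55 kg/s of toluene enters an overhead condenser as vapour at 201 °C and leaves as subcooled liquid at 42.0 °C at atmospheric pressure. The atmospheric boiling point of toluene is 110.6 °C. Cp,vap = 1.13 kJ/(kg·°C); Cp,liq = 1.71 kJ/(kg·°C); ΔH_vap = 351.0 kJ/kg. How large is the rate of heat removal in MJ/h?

Q_c = 50400 MJ/h

vapour 201→110.6 °C: -102.15 kJ/kg
condensation at 110.6 °C: -351 kJ/kg
liquid 110.6→42.0 °C: -117.31 kJ/kg
Δh = -102.15 + -351 + -117.31 = -570.46 kJ/kg
Q = ṁ·Δh = 24.55 kg/s × -570.46 kJ/kg = -14005 kJ/s
|Q| = 14005 kW = 50417 MJ/h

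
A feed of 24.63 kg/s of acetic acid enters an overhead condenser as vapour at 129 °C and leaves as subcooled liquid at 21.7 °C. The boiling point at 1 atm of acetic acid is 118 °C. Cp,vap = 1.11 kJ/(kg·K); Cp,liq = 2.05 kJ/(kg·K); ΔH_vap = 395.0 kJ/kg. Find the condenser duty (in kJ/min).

vapour 129→118 °C: -12.21 kJ/kg
condensation at 118 °C: -395 kJ/kg
liquid 118→21.7 °C: -197.41 kJ/kg
Δh = -12.21 + -395 + -197.41 = -604.62 kJ/kg
Q = ṁ·Δh = 24.63 kg/s × -604.62 kJ/kg = -14892 kJ/s
|Q| = 14892 kW = 893510 kJ/min

Q_c = 894000 kJ/min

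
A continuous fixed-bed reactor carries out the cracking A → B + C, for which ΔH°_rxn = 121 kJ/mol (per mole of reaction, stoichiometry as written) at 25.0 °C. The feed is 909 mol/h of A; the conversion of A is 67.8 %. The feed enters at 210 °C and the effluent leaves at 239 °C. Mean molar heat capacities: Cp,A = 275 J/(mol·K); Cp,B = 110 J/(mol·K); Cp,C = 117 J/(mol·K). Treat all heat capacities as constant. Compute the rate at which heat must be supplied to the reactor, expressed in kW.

Extent of reaction ξ = 0.678 × 909 = 616.3 mol/h
Reaction term: ξ·ΔH°_rxn = 616.3 × 121 = 74573 kJ/h
Sensible, feed 210→25 °C: -46245 kJ/h
Outlet flows (mol/h): A 292.7, B 616.3, C 616.3
Sensible, products 25→239 °C: 47164 kJ/h
Q = ΔH = 75491 kJ/h = 20.97 kW
Heat supplied = 20.97 kW

Q_in = 21.0 kW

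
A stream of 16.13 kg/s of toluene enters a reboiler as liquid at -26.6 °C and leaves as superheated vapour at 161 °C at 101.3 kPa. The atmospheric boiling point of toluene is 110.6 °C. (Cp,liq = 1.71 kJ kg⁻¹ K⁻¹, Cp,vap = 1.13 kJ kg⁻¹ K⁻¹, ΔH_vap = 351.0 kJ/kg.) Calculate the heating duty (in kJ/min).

Q = 622000 kJ/min

liquid -26.6→110.6 °C: 234.61 kJ/kg
vaporisation at 110.6 °C: 351 kJ/kg
vapour 110.6→161 °C: 56.952 kJ/kg
Δh = 234.61 + 351 + 56.952 = 642.56 kJ/kg
Q = ṁ·Δh = 16.13 kg/s × 642.56 kJ/kg = 10365 kJ/s
|Q| = 10365 kW = 621870 kJ/min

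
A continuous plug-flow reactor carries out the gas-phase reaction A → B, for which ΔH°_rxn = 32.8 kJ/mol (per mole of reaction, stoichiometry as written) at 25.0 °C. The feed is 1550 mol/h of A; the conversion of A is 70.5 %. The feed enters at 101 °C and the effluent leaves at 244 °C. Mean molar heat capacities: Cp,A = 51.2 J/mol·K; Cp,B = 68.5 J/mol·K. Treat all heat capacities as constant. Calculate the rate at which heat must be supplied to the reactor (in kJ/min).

Q_in = 856 kJ/min

Extent of reaction ξ = 0.705 × 1550 = 1092.8 mol/h
Reaction term: ξ·ΔH°_rxn = 1092.8 × 32.8 = 35842 kJ/h
Sensible, feed 101→25 °C: -6031.4 kJ/h
Outlet flows (mol/h): A 457.25, B 1092.8
Sensible, products 25→244 °C: 21520 kJ/h
Q = ΔH = 51331 kJ/h = 14.259 kW
Heat supplied = 855.51 kJ/min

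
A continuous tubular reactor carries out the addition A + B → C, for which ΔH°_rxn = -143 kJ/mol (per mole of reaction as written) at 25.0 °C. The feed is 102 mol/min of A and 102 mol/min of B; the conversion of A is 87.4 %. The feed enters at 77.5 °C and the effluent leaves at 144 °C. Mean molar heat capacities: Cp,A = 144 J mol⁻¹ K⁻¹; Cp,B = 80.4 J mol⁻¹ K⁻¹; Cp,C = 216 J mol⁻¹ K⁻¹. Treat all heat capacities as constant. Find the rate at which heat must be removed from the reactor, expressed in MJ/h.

Extent of reaction ξ = 0.874 × 102 = 89.148 mol/min
Reaction term: ξ·ΔH°_rxn = 89.148 × -143 = -12748 kJ/min
Sensible, feed 77.5→25 °C: -1201.7 kJ/min
Outlet flows (mol/min): A 12.852, B 12.852, C 89.148
Sensible, products 25→144 °C: 2634.7 kJ/min
Q = ΔH = -11315 kJ/min = -188.59 kW
Heat removed = 678.91 MJ/h

Q_out = 679 MJ/h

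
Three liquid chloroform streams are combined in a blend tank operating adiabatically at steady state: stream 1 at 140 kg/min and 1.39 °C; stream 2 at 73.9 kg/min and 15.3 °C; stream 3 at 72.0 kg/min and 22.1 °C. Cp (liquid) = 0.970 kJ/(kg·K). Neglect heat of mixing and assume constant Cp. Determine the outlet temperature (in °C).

T_out = 10.2 °C

Energy balance with Q = 0: Σ ṁᵢCp,ᵢ(T_out − Tᵢ) = 0
Σ ṁᵢCp,ᵢTᵢ = 140×0.970×1.39 + 73.9×0.970×15.3 + 72.0×0.970×22.1 = 2829
Σ ṁᵢCp,ᵢ = 140×0.970 + 73.9×0.970 + 72.0×0.970 = 277.32
T_out = 2829 / 277.32 = 10.201 °C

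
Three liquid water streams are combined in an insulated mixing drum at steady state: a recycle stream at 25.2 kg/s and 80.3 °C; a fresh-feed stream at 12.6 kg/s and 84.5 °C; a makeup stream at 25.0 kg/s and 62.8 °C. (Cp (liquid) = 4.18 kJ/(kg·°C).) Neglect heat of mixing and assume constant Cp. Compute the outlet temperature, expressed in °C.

Energy balance with Q = 0: Σ ṁᵢCp,ᵢ(T_out − Tᵢ) = 0
T_out = Σ ṁᵢCp,ᵢTᵢ / Σ ṁᵢCp,ᵢ
      = 19472 / 262.5 = 74.176 °C

T_out = 74.2 °C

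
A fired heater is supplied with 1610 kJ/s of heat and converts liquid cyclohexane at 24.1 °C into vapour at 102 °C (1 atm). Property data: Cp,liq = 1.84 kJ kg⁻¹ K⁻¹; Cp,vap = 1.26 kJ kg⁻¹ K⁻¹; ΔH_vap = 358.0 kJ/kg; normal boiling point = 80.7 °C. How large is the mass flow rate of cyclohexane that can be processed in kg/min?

ṁ = 198 kg/min

Δh = 1.84×(80.7−24.1) + 358.0 + 1.26×(102−80.7) = 488.98 kJ/kg
Q = 1610 kJ/s = 1610 kJ/s = 96600 kJ/min
ṁ = Q/Δh = 96600 / 488.98 = 197.55 kg/min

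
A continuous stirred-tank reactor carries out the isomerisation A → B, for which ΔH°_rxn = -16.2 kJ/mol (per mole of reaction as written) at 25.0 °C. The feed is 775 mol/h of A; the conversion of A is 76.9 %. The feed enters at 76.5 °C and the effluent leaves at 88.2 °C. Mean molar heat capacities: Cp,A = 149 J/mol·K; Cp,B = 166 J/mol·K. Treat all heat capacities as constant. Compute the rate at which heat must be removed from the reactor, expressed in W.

Q_out = 2130 W

Extent of reaction ξ = 0.769 × 775 = 595.98 mol/h
Reaction term: ξ·ΔH°_rxn = 595.98 × -16.2 = -9654.8 kJ/h
Sensible, feed 76.5→25 °C: -5947 kJ/h
Outlet flows (mol/h): A 179.02, B 595.98
Sensible, products 25→88.2 °C: 7938.3 kJ/h
Q = ΔH = -7663.4 kJ/h = -2.1287 kW
Heat removed = 2128.7 W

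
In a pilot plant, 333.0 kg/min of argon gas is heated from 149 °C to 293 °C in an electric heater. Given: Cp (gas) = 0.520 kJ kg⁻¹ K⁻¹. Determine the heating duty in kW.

Q = 416 kW

Q = ṁ·Cp·ΔT = 333.0 × 0.520 × (293 − 149) = 24935 kJ/min
Converting: 24935 / 60 s = 415.58 kW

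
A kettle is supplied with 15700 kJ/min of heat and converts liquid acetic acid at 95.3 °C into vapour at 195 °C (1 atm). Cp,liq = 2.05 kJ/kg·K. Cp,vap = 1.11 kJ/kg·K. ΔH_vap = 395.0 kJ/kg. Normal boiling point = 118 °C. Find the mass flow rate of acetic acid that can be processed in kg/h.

Δh = 2.05×(118−95.3) + 395.0 + 1.11×(195−118) = 527 kJ/kg
Q = 15700 kJ/min = 261.67 kJ/s = 942000 kJ/h
ṁ = Q/Δh = 942000 / 527 = 1787.5 kg/h

ṁ = 1790 kg/h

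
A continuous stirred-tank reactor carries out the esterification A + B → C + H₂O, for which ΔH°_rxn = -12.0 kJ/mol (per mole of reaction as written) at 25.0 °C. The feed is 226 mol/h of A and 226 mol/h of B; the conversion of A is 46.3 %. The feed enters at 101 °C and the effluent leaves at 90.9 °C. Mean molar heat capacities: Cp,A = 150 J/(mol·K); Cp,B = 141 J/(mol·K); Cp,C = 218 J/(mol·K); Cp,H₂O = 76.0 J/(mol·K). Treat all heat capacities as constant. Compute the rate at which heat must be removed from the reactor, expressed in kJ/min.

Q_out = 31.7 kJ/min

Extent of reaction ξ = 0.463 × 226 = 104.64 mol/h
Reaction term: ξ·ΔH°_rxn = 104.64 × -12.0 = -1255.7 kJ/h
Sensible, feed 101→25 °C: -4998.2 kJ/h
Outlet flows (mol/h): A 121.36, B 121.36, C 104.64, H₂O 104.64
Sensible, products 25→90.9 °C: 4354.7 kJ/h
Q = ΔH = -1899.2 kJ/h = -0.52756 kW
Heat removed = 31.653 kJ/min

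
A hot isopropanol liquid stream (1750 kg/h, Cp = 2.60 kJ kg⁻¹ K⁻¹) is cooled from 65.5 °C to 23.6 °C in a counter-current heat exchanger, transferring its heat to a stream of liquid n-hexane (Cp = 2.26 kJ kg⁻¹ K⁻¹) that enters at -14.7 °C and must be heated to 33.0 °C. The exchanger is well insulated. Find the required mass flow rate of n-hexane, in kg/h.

ṁ_c = 1770 kg/h

Heat released by hot stream: Q = 1750 × 2.60 × (65.5 − 23.6) = 190640 kJ/h
Energy balance on cold side (adiabatic exchanger): Q = ṁ_c·Cp_c·(T_c,out − T_c,in)
ṁ_c = 190640 / [2.26 × (33.0 − -14.7)] = 1768.5 kg/h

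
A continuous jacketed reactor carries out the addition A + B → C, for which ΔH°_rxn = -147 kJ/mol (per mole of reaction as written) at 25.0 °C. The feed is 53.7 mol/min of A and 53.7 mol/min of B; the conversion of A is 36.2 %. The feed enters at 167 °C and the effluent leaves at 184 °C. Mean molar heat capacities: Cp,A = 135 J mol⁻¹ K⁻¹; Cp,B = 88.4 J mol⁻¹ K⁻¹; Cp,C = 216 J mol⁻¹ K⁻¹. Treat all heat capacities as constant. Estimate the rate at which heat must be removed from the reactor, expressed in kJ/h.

Q_out = 161000 kJ/h

Extent of reaction ξ = 0.362 × 53.7 = 19.439 mol/min
Reaction term: ξ·ΔH°_rxn = 19.439 × -147 = -2857.6 kJ/min
Sensible, feed 167→25 °C: -1703.5 kJ/min
Outlet flows (mol/min): A 34.261, B 34.261, C 19.439
Sensible, products 25→184 °C: 1884.6 kJ/min
Q = ΔH = -2676.5 kJ/min = -44.609 kW
Heat removed = 160590 kJ/h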